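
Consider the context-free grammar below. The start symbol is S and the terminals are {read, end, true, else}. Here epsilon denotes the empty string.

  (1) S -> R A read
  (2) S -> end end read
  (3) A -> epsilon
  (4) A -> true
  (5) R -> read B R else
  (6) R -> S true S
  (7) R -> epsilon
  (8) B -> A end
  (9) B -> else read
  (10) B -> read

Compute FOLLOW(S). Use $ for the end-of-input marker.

{$, else, read, true}

FIRST(A): from A->epsilon we get {epsilon}; from A->true we get {true}. So FIRST(A) = {epsilon, true}.
FIRST(B): from B->A end we get {end, true}; from B->else read we get {else}; from B->read we get {read}. So FIRST(B) = {else, end, read, true}.
FIRST(S): from S->R A read we get {end, read, true}; from S->end end read we get {end}. So FIRST(S) = {end, read, true}.
FIRST(R): from R->read B R else we get {read}; from R->S true S we get {end, read, true}; from R->epsilon we get {epsilon}. So FIRST(R) = {epsilon, end, read, true}.
FOLLOW(S) includes $ since S is the start symbol.
FOLLOW(A): in S->R A read, A is followed by read with FIRST {read}; in B->A end, A is followed by end with FIRST {end}. Thus FOLLOW(A) = {end, read}.
FOLLOW(R): in S->R A read, R is followed by A read with FIRST {read, true}; in R->read B R else, R is followed by else with FIRST {else}. Thus FOLLOW(R) = {else, read, true}.
FOLLOW(S): in R->S true S (occurrence 1), S is followed by true S with FIRST {true}; in R->S true S (occurrence 2), the suffix after S is empty, so FOLLOW(S) ⊇ FOLLOW(R) = {else, read, true}. Thus FOLLOW(S) = {$, else, read, true}.
FOLLOW(B): in R->read B R else, B is followed by R else with FIRST {else, end, read, true}. Thus FOLLOW(B) = {else, end, read, true}.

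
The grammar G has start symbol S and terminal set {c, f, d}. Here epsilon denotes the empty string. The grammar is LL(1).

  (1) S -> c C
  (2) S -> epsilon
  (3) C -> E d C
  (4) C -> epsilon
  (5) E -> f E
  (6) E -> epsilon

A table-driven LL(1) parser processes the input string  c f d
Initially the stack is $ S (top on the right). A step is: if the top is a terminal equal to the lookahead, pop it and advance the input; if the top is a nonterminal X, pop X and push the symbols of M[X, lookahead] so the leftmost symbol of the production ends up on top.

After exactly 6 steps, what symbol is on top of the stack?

step 1: stack=$ S  input=c f d $  — expand S -> c C
step 2: stack=$ C c  input=c f d $  — match c
step 3: stack=$ C  input=f d $  — expand C -> E d C
step 4: stack=$ C d E  input=f d $  — expand E -> f E
step 5: stack=$ C d E f  input=f d $  — match f
step 6: stack=$ C d E  input=d $  — expand E -> epsilon
Stack after step 6: $ C d (top = d).

d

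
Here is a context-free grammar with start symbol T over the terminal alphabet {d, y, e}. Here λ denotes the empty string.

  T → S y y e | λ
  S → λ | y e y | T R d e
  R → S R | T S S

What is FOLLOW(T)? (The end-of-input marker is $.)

{$, d, y}

FIRST(T): from T→S y y e we get {d, y}; from T→λ we get {λ}. So FIRST(T) = {λ, d, y}.
FIRST(S): from S→λ we get {λ}; from S→y e y we get {y}; from S→T R d e we get {d, y}. So FIRST(S) = {λ, d, y}.
FIRST(R): from R→S R we get {λ, d, y}; from R→T S S we get {λ, d, y}. So FIRST(R) = {λ, d, y}.
FOLLOW(T) includes $ since T is the start symbol.
FOLLOW(R): in S→T R d e, R is followed by d e with FIRST {d}; in R→S R, the suffix after R is empty (adds nothing new). Thus FOLLOW(R) = {d}.
FOLLOW(T): in S→T R d e, T is followed by R d e with FIRST {d, y}; in R→T S S, T is followed by S S with FIRST {λ, d, y}; in R→T S S, the suffix after T is nullable, so FOLLOW(T) ⊇ FOLLOW(R) = {d}. Thus FOLLOW(T) = {$, d, y}.
FOLLOW(S): in T→S y y e, S is followed by y y e with FIRST {y}; in R→S R, S is followed by R with FIRST {λ, d, y}; in R→S R, the suffix after S is nullable, so FOLLOW(S) ⊇ FOLLOW(R) = {d}; in R→T S S (occurrence 1), S is followed by S with FIRST {λ, d, y}; in R→T S S (occurrence 1), the suffix after S is nullable, so FOLLOW(S) ⊇ FOLLOW(R) = {d}; in R→T S S (occurrence 2), the suffix after S is empty, so FOLLOW(S) ⊇ FOLLOW(R) = {d}. Thus FOLLOW(S) = {d, y}.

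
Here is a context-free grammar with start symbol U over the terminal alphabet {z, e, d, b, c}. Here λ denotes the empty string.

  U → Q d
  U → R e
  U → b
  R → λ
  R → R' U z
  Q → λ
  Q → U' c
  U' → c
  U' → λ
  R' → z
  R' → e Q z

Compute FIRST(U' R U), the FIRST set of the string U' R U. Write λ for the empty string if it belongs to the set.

{b, c, d, e, z}

FIRST(U'): from U'→c we get {c}; from U'→λ we get {λ}. So FIRST(U') = {λ, c}.
FIRST(R'): from R'→z we get {z}; from R'→e Q z we get {e}. So FIRST(R') = {e, z}.
FIRST(R): from R→λ we get {λ}; from R→R' U z we get {e, z}. So FIRST(R) = {λ, e, z}.
FIRST(Q): from Q→λ we get {λ}; from Q→U' c we get {c}. So FIRST(Q) = {λ, c}.
FIRST(U): from U→Q d we get {c, d}; from U→R e we get {e, z}; from U→b we get {b}. So FIRST(U) = {b, c, d, e, z}.
FIRST(U' R U): take FIRST of each symbol in turn, carrying on past any symbol whose FIRST contains λ; result {b, c, d, e, z}.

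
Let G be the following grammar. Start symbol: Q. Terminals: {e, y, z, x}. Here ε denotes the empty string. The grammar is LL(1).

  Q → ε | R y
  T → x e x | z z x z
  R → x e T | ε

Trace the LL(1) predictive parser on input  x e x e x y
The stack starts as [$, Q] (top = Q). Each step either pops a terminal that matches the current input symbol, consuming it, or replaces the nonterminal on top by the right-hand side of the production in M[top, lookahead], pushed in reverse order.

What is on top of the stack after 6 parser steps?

e

step 1: stack=$ Q  input=x e x e x y $  — expand Q → R y
step 2: stack=$ y R  input=x e x e x y $  — expand R → x e T
step 3: stack=$ y T e x  input=x e x e x y $  — match x
step 4: stack=$ y T e  input=e x e x y $  — match e
step 5: stack=$ y T  input=x e x y $  — expand T → x e x
step 6: stack=$ y x e x  input=x e x y $  — match x
Stack after step 6: $ y x e (top = e).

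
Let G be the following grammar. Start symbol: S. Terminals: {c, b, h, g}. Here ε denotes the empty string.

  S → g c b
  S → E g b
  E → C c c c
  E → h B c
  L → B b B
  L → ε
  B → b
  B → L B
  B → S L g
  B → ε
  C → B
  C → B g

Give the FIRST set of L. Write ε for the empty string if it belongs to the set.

{ε, b, c, g, h}

FIRST(S): from S→g c b we get {g}; from S→E g b we get {b, c, g, h}. So FIRST(S) = {b, c, g, h}.
FIRST(E): from E→C c c c we get {b, c, g, h}; from E→h B c we get {h}. So FIRST(E) = {b, c, g, h}.
FIRST(L): from L→B b B we get {b, c, g, h}; from L→ε we get {ε}. So FIRST(L) = {ε, b, c, g, h}.
FIRST(B): from B→b we get {b}; from B→L B we get {ε, b, c, g, h}; from B→S L g we get {b, c, g, h}; from B→ε we get {ε}. So FIRST(B) = {ε, b, c, g, h}.
FIRST(C): from C→B we get {ε, b, c, g, h}; from C→B g we get {b, c, g, h}. So FIRST(C) = {ε, b, c, g, h}.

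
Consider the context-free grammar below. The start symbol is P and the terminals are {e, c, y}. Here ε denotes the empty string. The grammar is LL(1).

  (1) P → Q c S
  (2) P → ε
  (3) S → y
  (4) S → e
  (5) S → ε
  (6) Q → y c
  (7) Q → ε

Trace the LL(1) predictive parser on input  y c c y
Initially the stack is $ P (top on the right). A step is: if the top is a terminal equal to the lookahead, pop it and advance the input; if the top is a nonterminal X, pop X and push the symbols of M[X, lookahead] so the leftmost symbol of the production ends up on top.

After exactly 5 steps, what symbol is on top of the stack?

step 1: stack=$ P  input=y c c y $  — expand P → Q c S
step 2: stack=$ S c Q  input=y c c y $  — expand Q → y c
step 3: stack=$ S c c y  input=y c c y $  — match y
step 4: stack=$ S c c  input=c c y $  — match c
step 5: stack=$ S c  input=c y $  — match c
Stack after step 5: $ S (top = S).

S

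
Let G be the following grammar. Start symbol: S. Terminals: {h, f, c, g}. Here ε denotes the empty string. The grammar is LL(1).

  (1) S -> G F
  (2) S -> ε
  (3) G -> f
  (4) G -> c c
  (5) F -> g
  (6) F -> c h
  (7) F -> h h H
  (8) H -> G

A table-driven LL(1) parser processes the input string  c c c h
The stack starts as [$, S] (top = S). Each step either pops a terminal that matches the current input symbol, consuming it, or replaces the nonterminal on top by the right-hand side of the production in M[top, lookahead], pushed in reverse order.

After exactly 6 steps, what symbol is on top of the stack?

h

     Stack    Input      Action
  1  $ S      c c c h $  expand S -> G F
  2  $ F G    c c c h $  expand G -> c c
  3  $ F c c  c c c h $  match c
  4  $ F c    c c h $    match c
  5  $ F      c h $      expand F -> c h
  6  $ h c    c h $      match c
Stack after step 6: $ h (top = h).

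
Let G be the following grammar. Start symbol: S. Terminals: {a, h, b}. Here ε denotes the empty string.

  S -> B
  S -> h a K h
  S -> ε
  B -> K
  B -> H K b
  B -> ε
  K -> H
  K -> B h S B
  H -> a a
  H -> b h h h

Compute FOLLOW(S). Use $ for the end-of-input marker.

FIRST(H): from H->a a we get {a}; from H->b h h h we get {b}. So FIRST(H) = {a, b}.
FIRST(S): from S->B we get {ε, a, b, h}; from S->h a K h we get {h}; from S->ε we get {ε}. So FIRST(S) = {ε, a, b, h}.
FIRST(B): from B->K we get {a, b, h}; from B->H K b we get {a, b}; from B->ε we get {ε}. So FIRST(B) = {ε, a, b, h}.
FIRST(K): from K->H we get {a, b}; from K->B h S B we get {a, b, h}. So FIRST(K) = {a, b, h}.
FOLLOW(S) includes $ since S is the start symbol.
FOLLOW(S): in K->B h S B, S is followed by B with FIRST {ε, a, b, h}; in K->B h S B, the suffix after S is nullable, so FOLLOW(S) ⊇ FOLLOW(K) = {$, a, b, h}. Thus FOLLOW(S) = {$, a, b, h}.
FOLLOW(B): in S->B, the suffix after B is empty, so FOLLOW(B) ⊇ FOLLOW(S) = {$, a, b, h}; in K->B h S B (occurrence 1), B is followed by h S B with FIRST {h}; in K->B h S B (occurrence 2), the suffix after B is empty, so FOLLOW(B) ⊇ FOLLOW(K) = {$, a, b, h}. Thus FOLLOW(B) = {$, a, b, h}.
FOLLOW(K): in S->h a K h, K is followed by h with FIRST {h}; in B->K, the suffix after K is empty, so FOLLOW(K) ⊇ FOLLOW(B) = {$, a, b, h}; in B->H K b, K is followed by b with FIRST {b}. Thus FOLLOW(K) = {$, a, b, h}.
FOLLOW(H): in B->H K b, H is followed by K b with FIRST {a, b, h}; in K->H, the suffix after H is empty, so FOLLOW(H) ⊇ FOLLOW(K) = {$, a, b, h}. Thus FOLLOW(H) = {$, a, b, h}.

{$, a, b, h}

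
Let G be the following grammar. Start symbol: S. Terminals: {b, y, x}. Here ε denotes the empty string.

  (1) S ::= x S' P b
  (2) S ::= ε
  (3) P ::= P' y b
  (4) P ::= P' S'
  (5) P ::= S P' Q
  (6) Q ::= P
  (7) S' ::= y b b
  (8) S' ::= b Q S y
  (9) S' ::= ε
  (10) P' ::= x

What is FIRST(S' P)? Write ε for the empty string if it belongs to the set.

{b, x, y}

FIRST(S) = {ε, x}
FIRST(S') = {ε, b, y}
FIRST(P') = {x}
FIRST(P) = {x}  (via P' y b, P' S', S P' Q)
FIRST(Q) = {x}  (via P)
FIRST(S' P): take FIRST of each symbol in turn, carrying on past any symbol whose FIRST contains ε; result {b, x, y}.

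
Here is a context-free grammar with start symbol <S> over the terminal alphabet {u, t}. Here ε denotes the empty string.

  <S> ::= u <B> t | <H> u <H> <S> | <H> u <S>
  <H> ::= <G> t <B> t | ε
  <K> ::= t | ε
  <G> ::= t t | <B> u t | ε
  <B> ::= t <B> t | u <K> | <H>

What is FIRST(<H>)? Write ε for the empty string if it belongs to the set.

FIRST(<K>): from <K>::=t we get {t}; from <K>::=ε we get {ε}. So FIRST(<K>) = {ε, t}.
FIRST(<S>): from <S>::=u <B> t we get {u}; from <S>::=<H> u <H> <S> we get {t, u}; from <S>::=<H> u <S> we get {t, u}. So FIRST(<S>) = {t, u}.
FIRST(<H>): from <H>::=<G> t <B> t we get {t, u}; from <H>::=ε we get {ε}. So FIRST(<H>) = {ε, t, u}.
FIRST(<B>): from <B>::=t <B> t we get {t}; from <B>::=u <K> we get {u}; from <B>::=<H> we get {ε, t, u}. So FIRST(<B>) = {ε, t, u}.
FIRST(<G>): from <G>::=t t we get {t}; from <G>::=<B> u t we get {t, u}; from <G>::=ε we get {ε}. So FIRST(<G>) = {ε, t, u}.

{ε, t, u}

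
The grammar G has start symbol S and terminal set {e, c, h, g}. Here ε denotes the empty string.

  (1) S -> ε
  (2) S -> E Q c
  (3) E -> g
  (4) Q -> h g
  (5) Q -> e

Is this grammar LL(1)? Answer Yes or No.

FIRST(S) = {ε, g}
FIRST(E) = {g}
FIRST(Q) = {e, h}
FOLLOW(S) = {$}
FOLLOW(E) = {e, h}
FOLLOW(Q) = {c}
Each cell of M receives at most one production.

Yes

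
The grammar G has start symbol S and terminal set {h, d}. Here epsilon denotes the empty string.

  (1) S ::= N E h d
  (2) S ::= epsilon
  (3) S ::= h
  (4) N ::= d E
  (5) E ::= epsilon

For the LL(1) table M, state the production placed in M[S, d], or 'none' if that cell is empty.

FIRST(N): from N::=d E we get {d}. So FIRST(N) = {d}.
FIRST(E): from E::=epsilon we get {epsilon}. So FIRST(E) = {epsilon}.
FIRST(S): from S::=N E h d we get {d}; from S::=epsilon we get {epsilon}; from S::=h we get {h}. So FIRST(S) = {epsilon, d, h}.
FOLLOW(S) includes $ since S is the start symbol.
FOLLOW(S): S appears on no right-hand side. Thus FOLLOW(S) = {$}.
For S ::= N E h d: FIRST(N E h d) = {d}, so it goes in M[S, t] for t ∈ {d}.
For S ::= epsilon: FIRST(epsilon) = {epsilon}, so it goes in M[S, t] for t ∈ {}; since epsilon ∈ FIRST, also for every t ∈ FOLLOW(S) = {$}.
For S ::= h: FIRST(h) = {h}, so it goes in M[S, t] for t ∈ {h}.

S ::= N E h d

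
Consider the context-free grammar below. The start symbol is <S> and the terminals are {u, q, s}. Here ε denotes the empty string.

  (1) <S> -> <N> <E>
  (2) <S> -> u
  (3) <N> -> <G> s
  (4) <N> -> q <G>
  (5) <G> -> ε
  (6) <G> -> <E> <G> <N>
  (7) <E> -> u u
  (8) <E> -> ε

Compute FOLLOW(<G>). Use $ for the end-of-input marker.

{$, q, s, u}

FIRST(<E>): from <E>->u u we get {u}; from <E>->ε we get {ε}. So FIRST(<E>) = {ε, u}.
FIRST(<S>): from <S>-><N> <E> we get {q, s, u}; from <S>->u we get {u}. So FIRST(<S>) = {q, s, u}.
FIRST(<N>): from <N>-><G> s we get {q, s, u}; from <N>->q <G> we get {q}. So FIRST(<N>) = {q, s, u}.
FIRST(<G>): from <G>->ε we get {ε}; from <G>-><E> <G> <N> we get {q, s, u}. So FIRST(<G>) = {ε, q, s, u}.
FOLLOW(<S>) includes $ since <S> is the start symbol.
FOLLOW(<S>): <S> appears on no right-hand side. Thus FOLLOW(<S>) = {$}.
FOLLOW(<E>): in <S>-><N> <E>, the suffix after <E> is empty, so FOLLOW(<E>) ⊇ FOLLOW(<S>) = {$}; in <G>-><E> <G> <N>, <E> is followed by <G> <N> with FIRST {q, s, u}. Thus FOLLOW(<E>) = {$, q, s, u}.
FOLLOW(<N>): in <S>-><N> <E>, <N> is followed by <E> with FIRST {ε, u}; in <S>-><N> <E>, the suffix after <N> is nullable, so FOLLOW(<N>) ⊇ FOLLOW(<S>) = {$}; in <G>-><E> <G> <N>, the suffix after <N> is empty, so FOLLOW(<N>) ⊇ FOLLOW(<G>) = {$, q, s, u}. Thus FOLLOW(<N>) = {$, q, s, u}.
FOLLOW(<G>): in <N>-><G> s, <G> is followed by s with FIRST {s}; in <N>->q <G>, the suffix after <G> is empty, so FOLLOW(<G>) ⊇ FOLLOW(<N>) = {$, q, s, u}; in <G>-><E> <G> <N>, <G> is followed by <N> with FIRST {q, s, u}. Thus FOLLOW(<G>) = {$, q, s, u}.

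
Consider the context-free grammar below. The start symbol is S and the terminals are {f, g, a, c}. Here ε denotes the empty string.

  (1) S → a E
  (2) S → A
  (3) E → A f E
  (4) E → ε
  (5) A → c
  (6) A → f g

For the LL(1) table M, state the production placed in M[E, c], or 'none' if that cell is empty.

FIRST(A) = {c, f}
FIRST(S) = {a, c, f}  (via A)
FIRST(E) = {ε, c, f}  (via A f E)
FOLLOW(S) includes $ since S is the start symbol.
FOLLOW(S): S appears on no right-hand side. Thus FOLLOW(S) = {$}.
FOLLOW(E): in S→a E, the suffix after E is empty, so FOLLOW(E) ⊇ FOLLOW(S) = {$}; in E→A f E, the suffix after E is empty (adds nothing new). Thus FOLLOW(E) = {$}.
For E → A f E: FIRST(A f E) = {c, f}, so it goes in M[E, t] for t ∈ {c, f}.
For E → ε: FIRST(ε) = {ε}, so it goes in M[E, t] for t ∈ {}; since ε ∈ FIRST, also for every t ∈ FOLLOW(E) = {$}.

E → A f E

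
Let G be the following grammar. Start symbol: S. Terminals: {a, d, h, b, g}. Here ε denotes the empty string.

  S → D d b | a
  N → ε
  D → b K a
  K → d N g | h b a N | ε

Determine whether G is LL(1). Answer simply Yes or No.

FIRST(S) = {a, b}
FIRST(N) = {ε}
FIRST(D) = {b}
FIRST(K) = {ε, d, h}
FOLLOW(S) = {$}
FOLLOW(N) = {a, g}
FOLLOW(D) = {d}
FOLLOW(K) = {a}
Each cell of M receives at most one production.

Yes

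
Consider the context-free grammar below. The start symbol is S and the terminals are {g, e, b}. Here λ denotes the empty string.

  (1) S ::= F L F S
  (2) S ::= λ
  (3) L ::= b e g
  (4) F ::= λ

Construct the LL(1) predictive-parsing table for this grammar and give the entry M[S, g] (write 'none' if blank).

none

FIRST(L): from L::=b e g we get {b}. So FIRST(L) = {b}.
FIRST(F): from F::=λ we get {λ}. So FIRST(F) = {λ}.
FIRST(S): from S::=F L F S we get {b}; from S::=λ we get {λ}. So FIRST(S) = {λ, b}.
FOLLOW(S) includes $ since S is the start symbol.
FOLLOW(S): in S::=F L F S, the suffix after S is empty (adds nothing new). Thus FOLLOW(S) = {$}.
For S ::= F L F S: FIRST(F L F S) = {b}, so it goes in M[S, t] for t ∈ {b}.
For S ::= λ: FIRST(λ) = {λ}, so it goes in M[S, t] for t ∈ {}; since λ ∈ FIRST, also for every t ∈ FOLLOW(S) = {$}.
None of these place a production in M[S, g].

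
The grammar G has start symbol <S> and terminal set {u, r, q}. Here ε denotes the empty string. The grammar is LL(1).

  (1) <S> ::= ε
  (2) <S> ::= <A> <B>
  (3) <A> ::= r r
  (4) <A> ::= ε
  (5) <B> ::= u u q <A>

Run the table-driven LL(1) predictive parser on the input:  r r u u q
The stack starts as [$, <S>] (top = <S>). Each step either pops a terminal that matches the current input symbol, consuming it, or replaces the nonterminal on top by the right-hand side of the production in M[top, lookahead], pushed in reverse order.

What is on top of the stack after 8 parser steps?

step 1: stack=$ <S>  input=r r u u q $  — expand <S> ::= <A> <B>
step 2: stack=$ <B> <A>  input=r r u u q $  — expand <A> ::= r r
step 3: stack=$ <B> r r  input=r r u u q $  — match r
step 4: stack=$ <B> r  input=r u u q $  — match r
step 5: stack=$ <B>  input=u u q $  — expand <B> ::= u u q <A>
step 6: stack=$ <A> q u u  input=u u q $  — match u
step 7: stack=$ <A> q u  input=u q $  — match u
step 8: stack=$ <A> q  input=q $  — match q
Stack after step 8: $ <A> (top = <A>).

<A>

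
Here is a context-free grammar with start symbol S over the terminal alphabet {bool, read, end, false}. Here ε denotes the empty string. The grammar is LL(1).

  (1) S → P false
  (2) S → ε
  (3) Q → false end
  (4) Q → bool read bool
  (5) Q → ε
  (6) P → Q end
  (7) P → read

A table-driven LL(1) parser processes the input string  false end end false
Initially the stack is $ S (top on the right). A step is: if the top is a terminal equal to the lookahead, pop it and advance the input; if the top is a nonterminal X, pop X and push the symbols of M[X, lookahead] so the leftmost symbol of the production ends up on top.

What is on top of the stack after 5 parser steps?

step 1: stack=$ S  input=false end end false $  — expand S → P false
step 2: stack=$ false P  input=false end end false $  — expand P → Q end
step 3: stack=$ false end Q  input=false end end false $  — expand Q → false end
step 4: stack=$ false end end false  input=false end end false $  — match false
step 5: stack=$ false end end  input=end end false $  — match end
Stack after step 5: $ false end (top = end).

end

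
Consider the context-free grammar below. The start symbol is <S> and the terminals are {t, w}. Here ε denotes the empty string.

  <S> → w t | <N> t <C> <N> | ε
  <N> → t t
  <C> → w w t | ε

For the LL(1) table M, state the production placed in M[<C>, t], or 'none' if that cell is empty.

FIRST(<N>): from <N>→t t we get {t}. So FIRST(<N>) = {t}.
FIRST(<C>): from <C>→w w t we get {w}; from <C>→ε we get {ε}. So FIRST(<C>) = {ε, w}.
FIRST(<S>): from <S>→w t we get {w}; from <S>→<N> t <C> <N> we get {t}; from <S>→ε we get {ε}. So FIRST(<S>) = {ε, t, w}.
FOLLOW(<S>) includes $ since <S> is the start symbol.
FOLLOW(<C>): in <S>→<N> t <C> <N>, <C> is followed by <N> with FIRST {t}. Thus FOLLOW(<C>) = {t}.
For <C> → w w t: FIRST(w w t) = {w}, so it goes in M[<C>, t] for t ∈ {w}.
For <C> → ε: FIRST(ε) = {ε}, so it goes in M[<C>, t] for t ∈ {}; since ε ∈ FIRST, also for every t ∈ FOLLOW(<C>) = {t}.

<C> → ε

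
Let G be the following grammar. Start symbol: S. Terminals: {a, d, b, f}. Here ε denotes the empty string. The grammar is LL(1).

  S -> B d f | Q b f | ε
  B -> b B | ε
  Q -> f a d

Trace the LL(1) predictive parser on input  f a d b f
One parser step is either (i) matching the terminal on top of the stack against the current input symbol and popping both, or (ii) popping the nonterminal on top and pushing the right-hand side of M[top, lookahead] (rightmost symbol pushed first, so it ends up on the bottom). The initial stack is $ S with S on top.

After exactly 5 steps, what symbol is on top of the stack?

step 1: stack=$ S  input=f a d b f $  — expand S -> Q b f
step 2: stack=$ f b Q  input=f a d b f $  — expand Q -> f a d
step 3: stack=$ f b d a f  input=f a d b f $  — match f
step 4: stack=$ f b d a  input=a d b f $  — match a
step 5: stack=$ f b d  input=d b f $  — match d
Stack after step 5: $ f b (top = b).

b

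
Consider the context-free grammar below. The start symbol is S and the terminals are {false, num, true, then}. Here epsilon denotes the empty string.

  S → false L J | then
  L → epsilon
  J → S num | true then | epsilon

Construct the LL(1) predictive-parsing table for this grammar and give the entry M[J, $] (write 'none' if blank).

J → epsilon

FIRST(S): from S→false L J we get {false}; from S→then we get {then}. So FIRST(S) = {false, then}.
FIRST(L): from L→epsilon we get {epsilon}. So FIRST(L) = {epsilon}.
FIRST(J): from J→S num we get {false, then}; from J→true then we get {true}; from J→epsilon we get {epsilon}. So FIRST(J) = {epsilon, false, then, true}.
FOLLOW(S) includes $ since S is the start symbol.
FOLLOW(S): in J→S num, S is followed by num with FIRST {num}. Thus FOLLOW(S) = {$, num}.
FOLLOW(J): in S→false L J, the suffix after J is empty, so FOLLOW(J) ⊇ FOLLOW(S) = {$, num}. Thus FOLLOW(J) = {$, num}.
For J → S num: FIRST(S num) = {false, then}, so it goes in M[J, t] for t ∈ {false, then}.
For J → true then: FIRST(true then) = {true}, so it goes in M[J, t] for t ∈ {true}.
For J → epsilon: FIRST(epsilon) = {epsilon}, so it goes in M[J, t] for t ∈ {}; since epsilon ∈ FIRST, also for every t ∈ FOLLOW(J) = {$, num}.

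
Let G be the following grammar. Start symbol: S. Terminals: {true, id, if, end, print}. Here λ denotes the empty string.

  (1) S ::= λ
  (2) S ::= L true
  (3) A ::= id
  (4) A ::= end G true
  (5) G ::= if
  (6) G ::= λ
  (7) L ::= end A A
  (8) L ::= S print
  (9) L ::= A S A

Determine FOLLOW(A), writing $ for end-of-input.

{end, id, print, true}

FIRST(A) = {end, id}
FIRST(G) = {λ, if}
FIRST(S) = {λ, end, id, print}  (via L true)
FIRST(L) = {end, id, print}  (via S print, A S A)
FOLLOW(S) includes $ since S is the start symbol.
FOLLOW(S): in L::=S print, S is followed by print with FIRST {print}; in L::=A S A, S is followed by A with FIRST {end, id}. Thus FOLLOW(S) = {$, end, id, print}.
FOLLOW(G): in A::=end G true, G is followed by true with FIRST {true}. Thus FOLLOW(G) = {true}.
FOLLOW(L): in S::=L true, L is followed by true with FIRST {true}. Thus FOLLOW(L) = {true}.
FOLLOW(A): in L::=end A A (occurrence 1), A is followed by A with FIRST {end, id}; in L::=end A A (occurrence 2), the suffix after A is empty, so FOLLOW(A) ⊇ FOLLOW(L) = {true}; in L::=A S A (occurrence 1), A is followed by S A with FIRST {end, id, print}; in L::=A S A (occurrence 2), the suffix after A is empty, so FOLLOW(A) ⊇ FOLLOW(L) = {true}. Thus FOLLOW(A) = {end, id, print, true}.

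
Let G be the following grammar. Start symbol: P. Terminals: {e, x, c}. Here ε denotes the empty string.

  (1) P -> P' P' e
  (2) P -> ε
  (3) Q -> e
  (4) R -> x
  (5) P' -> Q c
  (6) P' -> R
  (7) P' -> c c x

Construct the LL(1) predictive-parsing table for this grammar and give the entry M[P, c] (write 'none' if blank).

FIRST(Q): from Q->e we get {e}. So FIRST(Q) = {e}.
FIRST(R): from R->x we get {x}. So FIRST(R) = {x}.
FIRST(P'): from P'->Q c we get {e}; from P'->R we get {x}; from P'->c c x we get {c}. So FIRST(P') = {c, e, x}.
FIRST(P): from P->P' P' e we get {c, e, x}; from P->ε we get {ε}. So FIRST(P) = {ε, c, e, x}.
FOLLOW(P) includes $ since P is the start symbol.
FOLLOW(P): P appears on no right-hand side. Thus FOLLOW(P) = {$}.
For P -> P' P' e: FIRST(P' P' e) = {c, e, x}, so it goes in M[P, t] for t ∈ {c, e, x}.
For P -> ε: FIRST(ε) = {ε}, so it goes in M[P, t] for t ∈ {}; since ε ∈ FIRST, also for every t ∈ FOLLOW(P) = {$}.

P -> P' P' e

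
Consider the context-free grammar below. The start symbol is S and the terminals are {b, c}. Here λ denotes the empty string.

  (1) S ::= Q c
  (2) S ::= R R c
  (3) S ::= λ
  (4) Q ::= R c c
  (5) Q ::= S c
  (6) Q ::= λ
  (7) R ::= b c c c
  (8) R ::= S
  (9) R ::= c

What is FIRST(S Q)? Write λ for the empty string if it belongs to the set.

{λ, b, c}

FIRST(S): from S::=Q c we get {b, c}; from S::=R R c we get {b, c}; from S::=λ we get {λ}. So FIRST(S) = {λ, b, c}.
FIRST(R): from R::=b c c c we get {b}; from R::=S we get {λ, b, c}; from R::=c we get {c}. So FIRST(R) = {λ, b, c}.
FIRST(Q): from Q::=R c c we get {b, c}; from Q::=S c we get {b, c}; from Q::=λ we get {λ}. So FIRST(Q) = {λ, b, c}.
FIRST(S Q): take FIRST of each symbol in turn, carrying on past any symbol whose FIRST contains λ; result {λ, b, c}.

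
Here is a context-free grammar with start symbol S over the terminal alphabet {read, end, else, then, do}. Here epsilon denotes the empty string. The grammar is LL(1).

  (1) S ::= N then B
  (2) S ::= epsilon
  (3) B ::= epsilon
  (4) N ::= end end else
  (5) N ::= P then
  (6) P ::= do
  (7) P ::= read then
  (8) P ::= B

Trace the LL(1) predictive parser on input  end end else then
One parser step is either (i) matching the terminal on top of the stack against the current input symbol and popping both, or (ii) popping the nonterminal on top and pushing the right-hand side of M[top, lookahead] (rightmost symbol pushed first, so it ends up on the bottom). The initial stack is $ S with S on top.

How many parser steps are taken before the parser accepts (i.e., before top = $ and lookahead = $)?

7

     Stack                  Input                Action
  1  $ S                    end end else then $  expand S ::= N then B
  2  $ B then N             end end else then $  expand N ::= end end else
  3  $ B then else end end  end end else then $  match end
  4  $ B then else end      end else then $      match end
  5  $ B then else          else then $          match else
  6  $ B then               then $               match then
  7  $ B                    $                    expand B ::= epsilon
Accept reached after 7 steps.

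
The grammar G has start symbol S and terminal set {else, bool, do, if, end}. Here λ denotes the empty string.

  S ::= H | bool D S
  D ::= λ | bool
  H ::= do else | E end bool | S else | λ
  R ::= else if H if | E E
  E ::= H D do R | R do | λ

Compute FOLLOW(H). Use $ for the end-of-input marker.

FIRST(D) = {λ, bool}
FIRST(S) = {λ, bool, do, else, end}  (via H)
FIRST(H) = {λ, bool, do, else, end}  (via E end bool, S else)
FIRST(R) = {λ, bool, do, else, end}  (via E E)
FIRST(E) = {λ, bool, do, else, end}  (via H D do R, R do)
FOLLOW(S) includes $ since S is the start symbol.
FOLLOW(S): in S::=bool D S, the suffix after S is empty (adds nothing new); in H::=S else, S is followed by else with FIRST {else}. Thus FOLLOW(S) = {$, else}.
FOLLOW(D): in S::=bool D S, D is followed by S with FIRST {λ, bool, do, else, end}; in S::=bool D S, the suffix after D is nullable, so FOLLOW(D) ⊇ FOLLOW(S) = {$, else}; in E::=H D do R, D is followed by do R with FIRST {do}. Thus FOLLOW(D) = {$, bool, do, else, end}.
FOLLOW(H): in S::=H, the suffix after H is empty, so FOLLOW(H) ⊇ FOLLOW(S) = {$, else}; in R::=else if H if, H is followed by if with FIRST {if}; in E::=H D do R, H is followed by D do R with FIRST {bool, do}. Thus FOLLOW(H) = {$, bool, do, else, if}.
FOLLOW(R): in E::=H D do R, the suffix after R is empty, so FOLLOW(R) ⊇ FOLLOW(E) = {bool, do, else, end}; in E::=R do, R is followed by do with FIRST {do}. Thus FOLLOW(R) = {bool, do, else, end}.
FOLLOW(E): in H::=E end bool, E is followed by end bool with FIRST {end}; in R::=E E (occurrence 1), E is followed by E with FIRST {λ, bool, do, else, end}; in R::=E E (occurrence 1), the suffix after E is nullable, so FOLLOW(E) ⊇ FOLLOW(R) = {bool, do, else, end}; in R::=E E (occurrence 2), the suffix after E is empty, so FOLLOW(E) ⊇ FOLLOW(R) = {bool, do, else, end}. Thus FOLLOW(E) = {bool, do, else, end}.

{$, bool, do, else, if}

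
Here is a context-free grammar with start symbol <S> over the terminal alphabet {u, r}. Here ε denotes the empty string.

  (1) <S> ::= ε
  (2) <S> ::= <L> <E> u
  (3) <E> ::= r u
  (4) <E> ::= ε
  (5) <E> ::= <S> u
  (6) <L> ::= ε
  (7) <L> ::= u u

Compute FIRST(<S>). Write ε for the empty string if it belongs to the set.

{ε, r, u}

FIRST(<L>) = {ε, u}
FIRST(<S>) = {ε, r, u}  (via <L> <E> u)
FIRST(<E>) = {ε, r, u}  (via <S> u)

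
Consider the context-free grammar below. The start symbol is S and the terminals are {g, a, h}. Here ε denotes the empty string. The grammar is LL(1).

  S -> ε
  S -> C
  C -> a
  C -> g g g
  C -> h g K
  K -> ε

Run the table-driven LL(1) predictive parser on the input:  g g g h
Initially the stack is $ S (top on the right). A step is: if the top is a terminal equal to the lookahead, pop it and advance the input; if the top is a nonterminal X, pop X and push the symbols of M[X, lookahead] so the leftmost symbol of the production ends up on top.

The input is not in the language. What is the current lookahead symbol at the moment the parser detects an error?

h

step 1: stack=$ S  input=g g g h $  — expand S -> C
step 2: stack=$ C  input=g g g h $  — expand C -> g g g
step 3: stack=$ g g g  input=g g g h $  — match g
step 4: stack=$ g g  input=g g h $  — match g
step 5: stack=$ g  input=g h $  — match g
step 6: stack=$  input=h $  — error: stack empty but input remains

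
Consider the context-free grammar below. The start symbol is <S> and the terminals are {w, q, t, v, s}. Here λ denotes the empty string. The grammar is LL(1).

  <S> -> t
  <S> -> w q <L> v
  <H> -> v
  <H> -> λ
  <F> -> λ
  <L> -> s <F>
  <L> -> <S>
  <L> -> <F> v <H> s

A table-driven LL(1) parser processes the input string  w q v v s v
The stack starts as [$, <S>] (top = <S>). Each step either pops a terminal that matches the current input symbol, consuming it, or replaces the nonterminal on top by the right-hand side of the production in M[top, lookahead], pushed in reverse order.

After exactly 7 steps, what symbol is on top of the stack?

step 1: stack=$ <S>  input=w q v v s v $  — expand <S> -> w q <L> v
step 2: stack=$ v <L> q w  input=w q v v s v $  — match w
step 3: stack=$ v <L> q  input=q v v s v $  — match q
step 4: stack=$ v <L>  input=v v s v $  — expand <L> -> <F> v <H> s
step 5: stack=$ v s <H> v <F>  input=v v s v $  — expand <F> -> λ
step 6: stack=$ v s <H> v  input=v v s v $  — match v
step 7: stack=$ v s <H>  input=v s v $  — expand <H> -> v
Stack after step 7: $ v s v (top = v).

v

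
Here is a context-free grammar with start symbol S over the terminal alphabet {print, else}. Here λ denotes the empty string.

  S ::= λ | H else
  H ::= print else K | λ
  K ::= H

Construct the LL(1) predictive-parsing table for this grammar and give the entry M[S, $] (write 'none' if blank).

FIRST(H) = {λ, print}
FIRST(S) = {λ, else, print}  (via H else)
FIRST(K) = {λ, print}  (via H)
FOLLOW(S) includes $ since S is the start symbol.
FOLLOW(S): S appears on no right-hand side. Thus FOLLOW(S) = {$}.
For S ::= λ: FIRST(λ) = {λ}, so it goes in M[S, t] for t ∈ {}; since λ ∈ FIRST, also for every t ∈ FOLLOW(S) = {$}.
For S ::= H else: FIRST(H else) = {else, print}, so it goes in M[S, t] for t ∈ {else, print}.

S ::= λ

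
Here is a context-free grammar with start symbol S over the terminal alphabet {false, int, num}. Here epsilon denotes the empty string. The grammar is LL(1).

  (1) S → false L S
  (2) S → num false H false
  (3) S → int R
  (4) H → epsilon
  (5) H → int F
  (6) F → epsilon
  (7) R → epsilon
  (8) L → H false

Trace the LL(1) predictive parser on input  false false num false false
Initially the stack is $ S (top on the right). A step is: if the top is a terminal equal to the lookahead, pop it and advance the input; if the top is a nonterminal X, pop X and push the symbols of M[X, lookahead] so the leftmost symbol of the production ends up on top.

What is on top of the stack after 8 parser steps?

     Stack                Input                          Action
  1  $ S                  false false num false false $  expand S → false L S
  2  $ S L false          false false num false false $  match false
  3  $ S L                false num false false $        expand L → H false
  4  $ S false H          false num false false $        expand H → epsilon
  5  $ S false            false num false false $        match false
  6  $ S                  num false false $              expand S → num false H false
  7  $ false H false num  num false false $              match num
  8  $ false H false      false false $                  match false
Stack after step 8: $ false H (top = H).

H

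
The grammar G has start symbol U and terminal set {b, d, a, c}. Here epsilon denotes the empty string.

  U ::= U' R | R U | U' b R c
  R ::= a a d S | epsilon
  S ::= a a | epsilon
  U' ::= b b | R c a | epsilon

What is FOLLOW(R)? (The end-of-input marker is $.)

{$, a, b, c}

FIRST(R): from R::=a a d S we get {a}; from R::=epsilon we get {epsilon}. So FIRST(R) = {epsilon, a}.
FIRST(S): from S::=a a we get {a}; from S::=epsilon we get {epsilon}. So FIRST(S) = {epsilon, a}.
FIRST(U'): from U'::=b b we get {b}; from U'::=R c a we get {a, c}; from U'::=epsilon we get {epsilon}. So FIRST(U') = {epsilon, a, b, c}.
FIRST(U): from U::=U' R we get {epsilon, a, b, c}; from U::=R U we get {epsilon, a, b, c}; from U::=U' b R c we get {a, b, c}. So FIRST(U) = {epsilon, a, b, c}.
FOLLOW(U) includes $ since U is the start symbol.
FOLLOW(U): in U::=R U, the suffix after U is empty (adds nothing new). Thus FOLLOW(U) = {$}.
FOLLOW(R): in U::=U' R, the suffix after R is empty, so FOLLOW(R) ⊇ FOLLOW(U) = {$}; in U::=R U, R is followed by U with FIRST {epsilon, a, b, c}; in U::=R U, the suffix after R is nullable, so FOLLOW(R) ⊇ FOLLOW(U) = {$}; in U::=U' b R c, R is followed by c with FIRST {c}; in U'::=R c a, R is followed by c a with FIRST {c}. Thus FOLLOW(R) = {$, a, b, c}.
FOLLOW(S): in R::=a a d S, the suffix after S is empty, so FOLLOW(S) ⊇ FOLLOW(R) = {$, a, b, c}. Thus FOLLOW(S) = {$, a, b, c}.
FOLLOW(U'): in U::=U' R, U' is followed by R with FIRST {epsilon, a}; in U::=U' R, the suffix after U' is nullable, so FOLLOW(U') ⊇ FOLLOW(U) = {$}; in U::=U' b R c, U' is followed by b R c with FIRST {b}. Thus FOLLOW(U') = {$, a, b}.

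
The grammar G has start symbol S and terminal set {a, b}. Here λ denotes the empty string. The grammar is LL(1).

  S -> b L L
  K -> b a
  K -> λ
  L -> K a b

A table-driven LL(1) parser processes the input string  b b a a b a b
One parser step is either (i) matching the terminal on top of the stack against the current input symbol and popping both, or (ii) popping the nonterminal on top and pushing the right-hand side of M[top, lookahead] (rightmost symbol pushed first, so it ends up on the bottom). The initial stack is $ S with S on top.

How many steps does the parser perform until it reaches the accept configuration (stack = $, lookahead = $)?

12

      Stack        Input            Action
   1  $ S          b b a a b a b $  expand S -> b L L
   2  $ L L b      b b a a b a b $  match b
   3  $ L L        b a a b a b $    expand L -> K a b
   4  $ L b a K    b a a b a b $    expand K -> b a
   5  $ L b a a b  b a a b a b $    match b
   6  $ L b a a    a a b a b $      match a
   7  $ L b a      a b a b $        match a
   8  $ L b        b a b $          match b
   9  $ L          a b $            expand L -> K a b
  10  $ b a K      a b $            expand K -> λ
  11  $ b a        a b $            match a
  12  $ b          b $              match b
Accept reached after 12 steps.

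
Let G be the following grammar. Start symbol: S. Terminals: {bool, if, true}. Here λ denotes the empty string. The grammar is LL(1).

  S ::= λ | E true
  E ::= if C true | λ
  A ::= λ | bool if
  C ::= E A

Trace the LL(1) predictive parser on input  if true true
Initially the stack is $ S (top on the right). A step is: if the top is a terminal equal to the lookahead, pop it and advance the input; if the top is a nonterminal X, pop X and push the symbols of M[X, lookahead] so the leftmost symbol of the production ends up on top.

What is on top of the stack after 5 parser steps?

A

     Stack             Input           Action
  1  $ S               if true true $  expand S ::= E true
  2  $ true E          if true true $  expand E ::= if C true
  3  $ true true C if  if true true $  match if
  4  $ true true C     true true $     expand C ::= E A
  5  $ true true A E   true true $     expand E ::= λ
Stack after step 5: $ true true A (top = A).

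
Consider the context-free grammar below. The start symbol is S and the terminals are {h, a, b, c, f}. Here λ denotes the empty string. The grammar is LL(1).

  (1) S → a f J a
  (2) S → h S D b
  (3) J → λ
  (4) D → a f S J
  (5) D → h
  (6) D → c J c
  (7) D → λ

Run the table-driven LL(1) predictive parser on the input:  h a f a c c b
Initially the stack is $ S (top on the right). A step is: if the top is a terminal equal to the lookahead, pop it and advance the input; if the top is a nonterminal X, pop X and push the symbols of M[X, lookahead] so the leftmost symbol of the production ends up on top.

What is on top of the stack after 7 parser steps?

D

step 1: stack=$ S  input=h a f a c c b $  — expand S → h S D b
step 2: stack=$ b D S h  input=h a f a c c b $  — match h
step 3: stack=$ b D S  input=a f a c c b $  — expand S → a f J a
step 4: stack=$ b D a J f a  input=a f a c c b $  — match a
step 5: stack=$ b D a J f  input=f a c c b $  — match f
step 6: stack=$ b D a J  input=a c c b $  — expand J → λ
step 7: stack=$ b D a  input=a c c b $  — match a
Stack after step 7: $ b D (top = D).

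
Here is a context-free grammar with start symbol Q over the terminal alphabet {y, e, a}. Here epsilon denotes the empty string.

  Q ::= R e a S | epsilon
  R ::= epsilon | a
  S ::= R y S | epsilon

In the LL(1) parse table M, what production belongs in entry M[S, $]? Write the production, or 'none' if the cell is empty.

FIRST(R) = {epsilon, a}
FIRST(Q) = {epsilon, a, e}  (via R e a S)
FIRST(S) = {epsilon, a, y}  (via R y S)
FOLLOW(Q) includes $ since Q is the start symbol.
FOLLOW(Q): Q appears on no right-hand side. Thus FOLLOW(Q) = {$}.
FOLLOW(S): in Q::=R e a S, the suffix after S is empty, so FOLLOW(S) ⊇ FOLLOW(Q) = {$}; in S::=R y S, the suffix after S is empty (adds nothing new). Thus FOLLOW(S) = {$}.
For S ::= R y S: FIRST(R y S) = {a, y}, so it goes in M[S, t] for t ∈ {a, y}.
For S ::= epsilon: FIRST(epsilon) = {epsilon}, so it goes in M[S, t] for t ∈ {}; since epsilon ∈ FIRST, also for every t ∈ FOLLOW(S) = {$}.

S ::= epsilon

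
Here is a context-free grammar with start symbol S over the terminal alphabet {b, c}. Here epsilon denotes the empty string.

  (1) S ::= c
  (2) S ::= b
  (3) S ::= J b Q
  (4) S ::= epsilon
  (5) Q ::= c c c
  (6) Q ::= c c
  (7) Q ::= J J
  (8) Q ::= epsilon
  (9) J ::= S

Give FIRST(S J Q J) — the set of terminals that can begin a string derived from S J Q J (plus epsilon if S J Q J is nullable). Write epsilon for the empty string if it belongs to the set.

{epsilon, b, c}

FIRST(S): from S::=c we get {c}; from S::=b we get {b}; from S::=J b Q we get {b, c}; from S::=epsilon we get {epsilon}. So FIRST(S) = {epsilon, b, c}.
FIRST(J): from J::=S we get {epsilon, b, c}. So FIRST(J) = {epsilon, b, c}.
FIRST(Q): from Q::=c c c we get {c}; from Q::=c c we get {c}; from Q::=J J we get {epsilon, b, c}; from Q::=epsilon we get {epsilon}. So FIRST(Q) = {epsilon, b, c}.
FIRST(S J Q J): take FIRST of each symbol in turn, carrying on past any symbol whose FIRST contains epsilon; result {epsilon, b, c}.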